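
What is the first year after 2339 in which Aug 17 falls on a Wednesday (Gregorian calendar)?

2349

From one year to the next, a fixed date's weekday advances by 1, or by 2 when a Feb 29 lies between the two dates.
2339: August 17 is Thursday.
2340: Saturday (+2)
2341: Sunday (+1)
2342: Monday (+1)
2343: Tuesday (+1)
2344: Thursday (+2)
2345: Friday (+1)
2346: Saturday (+1)
2347: Sunday (+1)
2348: Tuesday (+2)
2349: Wednesday (+1)
Aug 17 falls on a Wednesday in 2349.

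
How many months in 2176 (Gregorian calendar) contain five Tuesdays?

5

A month of length L has five Tuesdays iff its first Tuesday is on day ≤ L−28 (so day 1–3 in a 31-day month, 1–2 in a 30-day month, day 1 in a leap February).
Checking each month of 2176: Jan starts Mon (31d) ✓; Feb starts Thu (29d); Mar starts Fri (31d); Apr starts Mon (30d) ✓; May starts Wed (31d); Jun starts Sat (30d); Jul starts Mon (31d) ✓; Aug starts Thu (31d); Sep starts Sun (30d); Oct starts Tue (31d) ✓; Nov starts Fri (30d); Dec starts Sun (31d) ✓.
Five-Tuesday months: January, April, July, October, December → 5.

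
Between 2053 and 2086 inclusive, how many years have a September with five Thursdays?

9

September has 30 days; it has five Thursdays when Thursday falls among the first (month-length − 28) days — i.e. when September 1 is one of Thursday/Wednesday.
September 1 by year: 2053:Mon 2054:Tue 2055:Wed✓ 2056:Fri 2057:Sat 2058:Sun 2059:Mon 2060:Wed✓ 2061:Thu✓ 2062:Fri 2063:Sat 2064:Mon 2065:Tue 2066:Wed✓ 2067:Thu✓ …(4 more)… 2072:Thu✓ 2073:Fri 2074:Sat 2075:Sun 2076:Tue 2077:Wed✓ 2078:Thu✓ 2079:Fri 2080:Sun 2081:Mon 2082:Tue 2083:Wed✓ 2084:Fri 2085:Sat 2086:Sun
Years with five Thursdays: 2055, 2060, 2061, 2066, 2067, 2072, 2077, 2078, 2083 → 9.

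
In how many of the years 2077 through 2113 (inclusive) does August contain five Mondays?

17

August has 31 days; it has five Mondays when Monday falls among the first (month-length − 28) days — i.e. when August 1 is one of Monday/Sunday/Saturday.
August 1 by year: 2077:Sun✓ 2078:Mon✓ 2079:Tue 2080:Thu 2081:Fri 2082:Sat✓ 2083:Sun✓ 2084:Tue 2085:Wed 2086:Thu 2087:Fri 2088:Sun✓ 2089:Mon✓ 2090:Tue 2091:Wed …(7 more)… 2099:Sat✓ 2100:Sun✓ 2101:Mon✓ 2102:Tue 2103:Wed 2104:Fri 2105:Sat✓ 2106:Sun✓ 2107:Mon✓ 2108:Wed 2109:Thu 2110:Fri 2111:Sat✓ 2112:Mon✓ 2113:Tue
Years with five Mondays: 2077, 2078, 2082, 2083, 2088, 2089, 2093, 2094, 2095, 2099, 2100, 2101, 2105, 2106, 2107, 2111, 2112 → 17.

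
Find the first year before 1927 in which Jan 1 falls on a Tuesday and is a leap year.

1924

Jan 1 advances by 2 weekdays after a leap year and by 1 after a common year.
1927: Jan 1 is Saturday.
1926: Friday
1925: Thursday
1924: Tuesday (leap)
1924 begins on a Tuesday and is a leap year.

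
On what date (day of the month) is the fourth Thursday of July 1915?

July 1, 1915 is a Thursday, so the first Thursday is the 1st.
The fourth Thursday is 1 + 21 = 22.

22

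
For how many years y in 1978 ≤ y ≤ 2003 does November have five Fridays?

8

November has 30 days; it has five Fridays when Friday falls among the first (month-length − 28) days — i.e. when November 1 is one of Friday/Thursday.
November 1 by year: 1978:Wed 1979:Thu✓ 1980:Sat 1981:Sun 1982:Mon 1983:Tue 1984:Thu✓ 1985:Fri✓ 1986:Sat 1987:Sun 1988:Tue 1989:Wed 1990:Thu✓ 1991:Fri✓ 1992:Sun 1993:Mon 1994:Tue 1995:Wed 1996:Fri✓ 1997:Sat 1998:Sun 1999:Mon 2000:Wed 2001:Thu✓ 2002:Fri✓ 2003:Sat
Years with five Fridays: 1979, 1984, 1985, 1990, 1991, 1996, 2001, 2002 → 8.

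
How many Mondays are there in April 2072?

April 2072 has 30 days and begins on Friday.
The first Monday is April 4.
Mondays fall on 4, 11, 18, 25 — that's 4.

4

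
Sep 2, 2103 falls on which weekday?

January 1, 2103 is a Monday.
September 2 is day 245 of the year, i.e. 244 days after Jan 1.
244 mod 7 = 6, so advance 6 weekdays from Monday: Sunday.

Sunday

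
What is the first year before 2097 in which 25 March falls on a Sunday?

2096

From one year to the next, a fixed date's weekday advances by 1, or by 2 when a Feb 29 lies between the two dates.
2097: March 25 is Monday.
2096: Sunday (−1)
25 March falls on a Sunday in 2096.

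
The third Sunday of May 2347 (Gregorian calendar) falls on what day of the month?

18

May 1, 2347 is a Thursday, so the first Sunday is the 4th.
The third Sunday is 4 + 14 = 18.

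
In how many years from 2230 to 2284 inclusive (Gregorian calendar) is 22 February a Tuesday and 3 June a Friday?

Check each year's weekday for 22 February and 3 June:
  2230: Mon/Thu  2231: Tue/Fri ✓  2232: Wed/Sun  2233: Fri/Mon  2234: Sat/Tue  2235: Sun/Wed  2236: Mon/Fri  2237: Wed/Sat  2238: Thu/Sun  2239: Fri/Mon  2240: Sat/Wed  2241: Mon/Thu  2242: Tue/Fri ✓  2243: Wed/Sat  …(27 more)…  2271: Wed/Sat  2272: Thu/Mon  2273: Sat/Tue  2274: Sun/Wed  2275: Mon/Thu  2276: Tue/Sat  2277: Thu/Sun  2278: Fri/Mon  2279: Sat/Tue  2280: Sun/Thu  2281: Tue/Fri ✓  2282: Wed/Sat  2283: Thu/Sun  2284: Fri/Tue
Both conditions hold in: 2231, 2242, 2253, 2259, 2270, 2281 — 6.

6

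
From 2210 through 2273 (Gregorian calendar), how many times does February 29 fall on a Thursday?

3

Leap years in 2210–2273: 16 of them.
Feb 29 weekday advances by 5 (mod 7) from one leap year to the next four years later (or differs when a century non-leap intervenes).
Leap-day weekdays: 2212:Sat 2216:Thu✓ 2220:Tue 2224:Sun 2228:Fri 2232:Wed 2236:Mon 2240:Sat 2244:Thu✓ 2248:Tue 2252:Sun 2256:Fri 2260:Wed 2264:Mon 2268:Sat 2272:Thu✓
Thursday: 2216, 2244, 2272 → 3.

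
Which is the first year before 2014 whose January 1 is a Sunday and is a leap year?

Jan 1 advances by 2 weekdays after a leap year and by 1 after a common year.
2014: Jan 1 is Wednesday.
2013: Tuesday
2012: Sunday (leap)
2012 begins on a Sunday and is a leap year.

2012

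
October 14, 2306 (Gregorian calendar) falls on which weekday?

Sunday

January 1, 2306 is a Monday.
October 14 is day 287 of the year, i.e. 286 days after Jan 1.
286 mod 7 = 6, so advance 6 weekdays from Monday: Sunday.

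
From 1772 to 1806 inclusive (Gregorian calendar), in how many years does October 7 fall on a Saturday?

Track October 7's weekday year by year (advancing +1, or +2 across a Feb 29):
  1772: Wed  1773: Thu (+1)  1774: Fri (+1)  1775: Sat (+1) ✓  1776: Mon (+2)
  1777: Tue (+1)  1778: Wed (+1)  1779: Thu (+1)  1780: Sat (+2) ✓  1781: Sun (+1)
  1782: Mon (+1)  1783: Tue (+1)  1784: Thu (+2)  1785: Fri (+1)  … (7 more years) …
  1793: Mon (+1)  1794: Tue (+1)  1795: Wed (+1)  1796: Fri (+2)  1797: Sat (+1) ✓
  1798: Sun (+1)  1799: Mon (+1)  1800: Tue (+1)  1801: Wed (+1)  1802: Thu (+1)
  1803: Fri (+1)  1804: Sun (+2)  1805: Mon (+1)  1806: Tue (+1)
Saturday years: 1775, 1780, 1786, 1797 — 4 in total.

4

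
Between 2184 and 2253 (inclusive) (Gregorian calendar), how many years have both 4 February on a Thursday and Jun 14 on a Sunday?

0

Check each year's weekday for 4 February and Jun 14:
  2184: Wed/Mon  2185: Fri/Tue  2186: Sat/Wed  2187: Sun/Thu  2188: Mon/Sat  2189: Wed/Sun  2190: Thu/Mon  2191: Fri/Tue  2192: Sat/Thu  2193: Mon/Fri  2194: Tue/Sat  2195: Wed/Sun  2196: Thu/Tue  2197: Sat/Wed  …(42 more)…  2240: Tue/Sun  2241: Thu/Mon  2242: Fri/Tue  2243: Sat/Wed  2244: Sun/Fri  2245: Tue/Sat  2246: Wed/Sun  2247: Thu/Mon  2248: Fri/Wed  2249: Sun/Thu  2250: Mon/Fri  2251: Tue/Sat  2252: Wed/Mon  2253: Fri/Tue
Both conditions hold in: no year — 0.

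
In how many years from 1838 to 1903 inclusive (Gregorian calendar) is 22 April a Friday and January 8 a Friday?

2

Check each year's weekday for 22 April and January 8:
  1838: Sun/Mon  1839: Mon/Tue  1840: Wed/Wed  1841: Thu/Fri  1842: Fri/Sat  1843: Sat/Sun  1844: Mon/Mon  1845: Tue/Wed  1846: Wed/Thu  1847: Thu/Fri  1848: Sat/Sat  1849: Sun/Mon  1850: Mon/Tue  1851: Tue/Wed  …(38 more)…  1890: Tue/Wed  1891: Wed/Thu  1892: Fri/Fri ✓  1893: Sat/Sun  1894: Sun/Mon  1895: Mon/Tue  1896: Wed/Wed  1897: Thu/Fri  1898: Fri/Sat  1899: Sat/Sun  1900: Sun/Mon  1901: Mon/Tue  1902: Tue/Wed  1903: Wed/Thu
Both conditions hold in: 1864, 1892 — 2.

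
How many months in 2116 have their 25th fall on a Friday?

2

Check the 25th of each month of 2116: Jan 25: Sat, Feb 25: Tue, Mar 25: Wed, Apr 25: Sat, May 25: Mon, Jun 25: Thu, Jul 25: Sat, Aug 25: Tue, Sep 25: Fri, Oct 25: Sun, Nov 25: Wed, Dec 25: Fri.
Friday occurs in September, December — 2 months.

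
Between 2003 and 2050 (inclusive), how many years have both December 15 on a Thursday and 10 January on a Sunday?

2

Check each year's weekday for December 15 and 10 January:
  2003: Mon/Fri  2004: Wed/Sat  2005: Thu/Mon  2006: Fri/Tue  2007: Sat/Wed  2008: Mon/Thu  2009: Tue/Sat  2010: Wed/Sun  2011: Thu/Mon  2012: Sat/Tue  2013: Sun/Thu  2014: Mon/Fri  2015: Tue/Sat  2016: Thu/Sun ✓  …(20 more)…  2037: Tue/Sat  2038: Wed/Sun  2039: Thu/Mon  2040: Sat/Tue  2041: Sun/Thu  2042: Mon/Fri  2043: Tue/Sat  2044: Thu/Sun ✓  2045: Fri/Tue  2046: Sat/Wed  2047: Sun/Thu  2048: Tue/Fri  2049: Wed/Sun  2050: Thu/Mon
Both conditions hold in: 2016, 2044 — 2.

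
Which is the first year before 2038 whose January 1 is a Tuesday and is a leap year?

2036

Jan 1 advances by 2 weekdays after a leap year and by 1 after a common year.
2038: Jan 1 is Friday.
2037: Thursday
2036: Tuesday (leap)
2036 begins on a Tuesday and is a leap year.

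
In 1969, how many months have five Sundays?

4

A month of length L has five Sundays iff its first Sunday is on day ≤ L−28 (so day 1–3 in a 31-day month, 1–2 in a 30-day month, day 1 in a leap February).
Checking each month of 1969: Jan starts Wed (31d); Feb starts Sat (28d); Mar starts Sat (31d) ✓; Apr starts Tue (30d); May starts Thu (31d); Jun starts Sun (30d) ✓; Jul starts Tue (31d); Aug starts Fri (31d) ✓; Sep starts Mon (30d); Oct starts Wed (31d); Nov starts Sat (30d) ✓; Dec starts Mon (31d).
Five-Sunday months: March, June, August, November → 4.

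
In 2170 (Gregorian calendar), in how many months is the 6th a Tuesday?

3

Check the 6th of each month of 2170: Jan 6: Sat, Feb 6: Tue, Mar 6: Tue, Apr 6: Fri, May 6: Sun, Jun 6: Wed, Jul 6: Fri, Aug 6: Mon, Sep 6: Thu, Oct 6: Sat, Nov 6: Tue, Dec 6: Thu.
Tuesday occurs in February, March, November — 3 months.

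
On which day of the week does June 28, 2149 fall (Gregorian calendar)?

Saturday

January 1, 2149 is a Wednesday.
June 28 is day 179 of the year, i.e. 178 days after Jan 1.
178 mod 7 = 3, so advance 3 weekdays from Wednesday: Saturday.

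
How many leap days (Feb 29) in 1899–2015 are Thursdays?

4

Leap years in 1899–2015: 28 of them.
Feb 29 weekday advances by 5 (mod 7) from one leap year to the next four years later (or differs when a century non-leap intervenes).
Leap-day weekdays: 1904:Mon 1908:Sat 1912:Thu✓ 1916:Tue 1920:Sun 1924:Fri 1928:Wed 1932:Mon 1936:Sat 1940:Thu✓ 1944:Tue 1948:Sun 1952:Fri 1956:Wed 1960:Mon 1964:Sat 1968:Thu✓ 1972:Tue 1976:Sun 1980:Fri 1984:Wed 1988:Mon 1992:Sat 1996:Thu✓ 2000:Tue 2004:Sun 2008:Fri 2012:Wed
Thursday: 1912, 1940, 1968, 1996 → 4.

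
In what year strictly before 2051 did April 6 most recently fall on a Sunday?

2042

From one year to the next, a fixed date's weekday advances by 1, or by 2 when a Feb 29 lies between the two dates.
2051: April 6 is Thursday.
2050: Wednesday (−1)
2049: Tuesday (−1)
2048: Monday (−1)
2047: Saturday (−2)
2046: Friday (−1)
2045: Thursday (−1)
2044: Wednesday (−1)
2043: Monday (−2)
2042: Sunday (−1)
April 6 falls on a Sunday in 2042.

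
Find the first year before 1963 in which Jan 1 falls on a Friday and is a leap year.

Jan 1 advances by 2 weekdays after a leap year and by 1 after a common year.
1963: Jan 1 is Tuesday.
1962: Monday
1961: Sunday
1960: Friday (leap)
1960 begins on a Friday and is a leap year.

1960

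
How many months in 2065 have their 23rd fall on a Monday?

Check the 23rd of each month of 2065: Jan 23: Fri, Feb 23: Mon, Mar 23: Mon, Apr 23: Thu, May 23: Sat, Jun 23: Tue, Jul 23: Thu, Aug 23: Sun, Sep 23: Wed, Oct 23: Fri, Nov 23: Mon, Dec 23: Wed.
Monday occurs in February, March, November — 3 months.

3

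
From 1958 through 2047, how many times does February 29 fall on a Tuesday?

Leap years in 1958–2047: 22 of them.
Feb 29 weekday advances by 5 (mod 7) from one leap year to the next four years later (or differs when a century non-leap intervenes).
Leap-day weekdays: 1960:Mon 1964:Sat 1968:Thu 1972:Tue✓ 1976:Sun 1980:Fri 1984:Wed 1988:Mon 1992:Sat 1996:Thu 2000:Tue✓ 2004:Sun 2008:Fri 2012:Wed 2016:Mon 2020:Sat 2024:Thu 2028:Tue✓ 2032:Sun 2036:Fri 2040:Wed 2044:Mon
Tuesday: 1972, 2000, 2028 → 3.

3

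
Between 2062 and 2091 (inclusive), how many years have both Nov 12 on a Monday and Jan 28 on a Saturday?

Check each year's weekday for Nov 12 and Jan 28:
  2062: Sun/Sat  2063: Mon/Sun  2064: Wed/Mon  2065: Thu/Wed  2066: Fri/Thu  2067: Sat/Fri  2068: Mon/Sat ✓  2069: Tue/Mon  2070: Wed/Tue  2071: Thu/Wed  2072: Sat/Thu  2073: Sun/Sat  2074: Mon/Sun  2075: Tue/Mon  2076: Thu/Tue  2077: Fri/Thu  2078: Sat/Fri  2079: Sun/Sat  2080: Tue/Sun  2081: Wed/Tue  2082: Thu/Wed  2083: Fri/Thu  2084: Sun/Fri  2085: Mon/Sun  2086: Tue/Mon  2087: Wed/Tue  2088: Fri/Wed  2089: Sat/Fri  2090: Sun/Sat  2091: Mon/Sun
Both conditions hold in: 2068 — 1.

1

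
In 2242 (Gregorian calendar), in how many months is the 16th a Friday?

Check the 16th of each month of 2242: Jan 16: Sun, Feb 16: Wed, Mar 16: Wed, Apr 16: Sat, May 16: Mon, Jun 16: Thu, Jul 16: Sat, Aug 16: Tue, Sep 16: Fri, Oct 16: Sun, Nov 16: Wed, Dec 16: Fri.
Friday occurs in September, December — 2 months.

2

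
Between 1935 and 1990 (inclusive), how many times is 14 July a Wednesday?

Track 14 July's weekday year by year (advancing +1, or +2 across a Feb 29):
  1935: Sun  1936: Tue (+2)  1937: Wed (+1) ✓  1938: Thu (+1)  1939: Fri (+1)
  1940: Sun (+2)  1941: Mon (+1)  1942: Tue (+1)  1943: Wed (+1) ✓  1944: Fri (+2)
  1945: Sat (+1)  1946: Sun (+1)  1947: Mon (+1)  1948: Wed (+2) ✓  … (28 more years) …
  1977: Thu (+1)  1978: Fri (+1)  1979: Sat (+1)  1980: Mon (+2)  1981: Tue (+1)
  1982: Wed (+1) ✓  1983: Thu (+1)  1984: Sat (+2)  1985: Sun (+1)  1986: Mon (+1)
  1987: Tue (+1)  1988: Thu (+2)  1989: Fri (+1)  1990: Sat (+1)
Wednesday years: 1937, 1943, 1948, 1954, 1965, 1971, 1976, 1982 — 8 in total.

8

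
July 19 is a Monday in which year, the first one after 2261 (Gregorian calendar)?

From one year to the next, a fixed date's weekday advances by 1, or by 2 when a Feb 29 lies between the two dates.
2261: July 19 is Friday.
2262: Saturday (+1)
2263: Sunday (+1)
2264: Tuesday (+2)
2265: Wednesday (+1)
2266: Thursday (+1)
2267: Friday (+1)
2268: Sunday (+2)
2269: Monday (+1)
July 19 falls on a Monday in 2269.

2269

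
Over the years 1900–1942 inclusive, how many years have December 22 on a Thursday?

6

Track December 22's weekday year by year (advancing +1, or +2 across a Feb 29):
  1900: Sat  1901: Sun (+1)  1902: Mon (+1)  1903: Tue (+1)  1904: Thu (+2) ✓
  1905: Fri (+1)  1906: Sat (+1)  1907: Sun (+1)  1908: Tue (+2)  1909: Wed (+1)
  1910: Thu (+1) ✓  1911: Fri (+1)  1912: Sun (+2)  1913: Mon (+1)  … (15 more years) …
  1929: Sun (+1)  1930: Mon (+1)  1931: Tue (+1)  1932: Thu (+2) ✓  1933: Fri (+1)
  1934: Sat (+1)  1935: Sun (+1)  1936: Tue (+2)  1937: Wed (+1)  1938: Thu (+1) ✓
  1939: Fri (+1)  1940: Sun (+2)  1941: Mon (+1)  1942: Tue (+1)
Thursday years: 1904, 1910, 1921, 1927, 1932, 1938 — 6 in total.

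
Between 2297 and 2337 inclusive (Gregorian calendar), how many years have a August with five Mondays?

18

August has 31 days; it has five Mondays when Monday falls among the first (month-length − 28) days — i.e. when August 1 is one of Monday/Sunday/Saturday.
August 1 by year: 2297:Sun✓ 2298:Mon✓ 2299:Tue 2300:Wed 2301:Thu 2302:Fri 2303:Sat✓ 2304:Mon✓ 2305:Tue 2306:Wed 2307:Thu 2308:Sat✓ 2309:Sun✓ 2310:Mon✓ 2311:Tue …(11 more)… 2323:Wed 2324:Fri 2325:Sat✓ 2326:Sun✓ 2327:Mon✓ 2328:Wed 2329:Thu 2330:Fri 2331:Sat✓ 2332:Mon✓ 2333:Tue 2334:Wed 2335:Thu 2336:Sat✓ 2337:Sun✓
Years with five Mondays: 2297, 2298, 2303, 2304, 2308, 2309, 2310, 2314, 2315, 2320, 2321, 2325, 2326, 2327, 2331, 2332, 2336, 2337 → 18.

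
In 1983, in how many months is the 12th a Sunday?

Check the 12th of each month of 1983: Jan 12: Wed, Feb 12: Sat, Mar 12: Sat, Apr 12: Tue, May 12: Thu, Jun 12: Sun, Jul 12: Tue, Aug 12: Fri, Sep 12: Mon, Oct 12: Wed, Nov 12: Sat, Dec 12: Mon.
Sunday occurs in June — 1 month.

1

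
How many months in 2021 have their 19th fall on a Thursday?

1

Check the 19th of each month of 2021: Jan 19: Tue, Feb 19: Fri, Mar 19: Fri, Apr 19: Mon, May 19: Wed, Jun 19: Sat, Jul 19: Mon, Aug 19: Thu, Sep 19: Sun, Oct 19: Tue, Nov 19: Fri, Dec 19: Sun.
Thursday occurs in August — 1 month.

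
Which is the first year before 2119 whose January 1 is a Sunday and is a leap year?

2108

Jan 1 advances by 2 weekdays after a leap year and by 1 after a common year.
2119: Jan 1 is Sunday.
2118: Saturday
2117: Friday
2116: Wednesday (leap)
2115: Tuesday
2114: Monday
2113: Sunday
2112: Friday (leap)
2111: Thursday
2110: Wednesday
2109: Tuesday
2108: Sunday (leap)
2108 begins on a Sunday and is a leap year.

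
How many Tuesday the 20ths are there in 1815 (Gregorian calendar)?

1

Check the 20th of each month of 1815: Jan 20: Fri, Feb 20: Mon, Mar 20: Mon, Apr 20: Thu, May 20: Sat, Jun 20: Tue, Jul 20: Thu, Aug 20: Sun, Sep 20: Wed, Oct 20: Fri, Nov 20: Mon, Dec 20: Wed.
Tuesday occurs in June — 1 month.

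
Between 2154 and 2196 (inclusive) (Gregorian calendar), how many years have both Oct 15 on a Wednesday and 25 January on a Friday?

Check each year's weekday for Oct 15 and 25 January:
  2154: Tue/Fri  2155: Wed/Sat  2156: Fri/Sun  2157: Sat/Tue  2158: Sun/Wed  2159: Mon/Thu  2160: Wed/Fri ✓  2161: Thu/Sun  2162: Fri/Mon  2163: Sat/Tue  2164: Mon/Wed  2165: Tue/Fri  2166: Wed/Sat  2167: Thu/Sun  …(15 more)…  2183: Wed/Sat  2184: Fri/Sun  2185: Sat/Tue  2186: Sun/Wed  2187: Mon/Thu  2188: Wed/Fri ✓  2189: Thu/Sun  2190: Fri/Mon  2191: Sat/Tue  2192: Mon/Wed  2193: Tue/Fri  2194: Wed/Sat  2195: Thu/Sun  2196: Sat/Mon
Both conditions hold in: 2160, 2188 — 2.

2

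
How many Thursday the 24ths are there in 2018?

1

Check the 24th of each month of 2018: Jan 24: Wed, Feb 24: Sat, Mar 24: Sat, Apr 24: Tue, May 24: Thu, Jun 24: Sun, Jul 24: Tue, Aug 24: Fri, Sep 24: Mon, Oct 24: Wed, Nov 24: Sat, Dec 24: Mon.
Thursday occurs in May — 1 month.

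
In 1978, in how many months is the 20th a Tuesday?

1

Check the 20th of each month of 1978: Jan 20: Fri, Feb 20: Mon, Mar 20: Mon, Apr 20: Thu, May 20: Sat, Jun 20: Tue, Jul 20: Thu, Aug 20: Sun, Sep 20: Wed, Oct 20: Fri, Nov 20: Mon, Dec 20: Wed.
Tuesday occurs in June — 1 month.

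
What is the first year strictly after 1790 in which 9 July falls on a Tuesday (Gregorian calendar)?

From one year to the next, a fixed date's weekday advances by 1, or by 2 when a Feb 29 lies between the two dates.
1790: July 9 is Friday.
1791: Saturday (+1)
1792: Monday (+2)
1793: Tuesday (+1)
9 July falls on a Tuesday in 1793.

1793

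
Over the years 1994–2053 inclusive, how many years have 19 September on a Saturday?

8

Track 19 September's weekday year by year (advancing +1, or +2 across a Feb 29):
  1994: Mon  1995: Tue (+1)  1996: Thu (+2)  1997: Fri (+1)  1998: Sat (+1) ✓
  1999: Sun (+1)  2000: Tue (+2)  2001: Wed (+1)  2002: Thu (+1)  2003: Fri (+1)
  2004: Sun (+2)  2005: Mon (+1)  2006: Tue (+1)  2007: Wed (+1)  … (32 more years) …
  2040: Wed (+2)  2041: Thu (+1)  2042: Fri (+1)  2043: Sat (+1) ✓  2044: Mon (+2)
  2045: Tue (+1)  2046: Wed (+1)  2047: Thu (+1)  2048: Sat (+2) ✓  2049: Sun (+1)
  2050: Mon (+1)  2051: Tue (+1)  2052: Thu (+2)  2053: Fri (+1)
Saturday years: 1998, 2009, 2015, 2020, 2026, 2037, 2043, 2048 — 8 in total.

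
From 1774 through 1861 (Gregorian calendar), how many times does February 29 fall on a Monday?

3

Leap years in 1774–1861: 21 of them.
Feb 29 weekday advances by 5 (mod 7) from one leap year to the next four years later (or differs when a century non-leap intervenes).
Leap-day weekdays: 1776:Thu 1780:Tue 1784:Sun 1788:Fri 1792:Wed 1796:Mon✓ 1804:Wed 1808:Mon✓ 1812:Sat 1816:Thu 1820:Tue 1824:Sun 1828:Fri 1832:Wed 1836:Mon✓ 1840:Sat 1844:Thu 1848:Tue 1852:Sun 1856:Fri 1860:Wed
Monday: 1796, 1808, 1836 → 3.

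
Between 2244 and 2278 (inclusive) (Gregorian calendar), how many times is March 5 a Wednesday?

Track March 5's weekday year by year (advancing +1, or +2 across a Feb 29):
  2244: Tue  2245: Wed (+1) ✓  2246: Thu (+1)  2247: Fri (+1)  2248: Sun (+2)
  2249: Mon (+1)  2250: Tue (+1)  2251: Wed (+1) ✓  2252: Fri (+2)  2253: Sat (+1)
  2254: Sun (+1)  2255: Mon (+1)  2256: Wed (+2) ✓  2257: Thu (+1)  … (7 more years) …
  2265: Sun (+1)  2266: Mon (+1)  2267: Tue (+1)  2268: Thu (+2)  2269: Fri (+1)
  2270: Sat (+1)  2271: Sun (+1)  2272: Tue (+2)  2273: Wed (+1) ✓  2274: Thu (+1)
  2275: Fri (+1)  2276: Sun (+2)  2277: Mon (+1)  2278: Tue (+1)
Wednesday years: 2245, 2251, 2256, 2262, 2273 — 5 in total.

5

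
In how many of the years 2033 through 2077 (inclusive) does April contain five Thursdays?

13

April has 30 days; it has five Thursdays when Thursday falls among the first (month-length − 28) days — i.e. when April 1 is one of Thursday/Wednesday.
April 1 by year: 2033:Fri 2034:Sat 2035:Sun 2036:Tue 2037:Wed✓ 2038:Thu✓ 2039:Fri 2040:Sun 2041:Mon 2042:Tue 2043:Wed✓ 2044:Fri 2045:Sat 2046:Sun 2047:Mon …(15 more)… 2063:Sun 2064:Tue 2065:Wed✓ 2066:Thu✓ 2067:Fri 2068:Sun 2069:Mon 2070:Tue 2071:Wed✓ 2072:Fri 2073:Sat 2074:Sun 2075:Mon 2076:Wed✓ 2077:Thu✓
Years with five Thursdays: 2037, 2038, 2043, 2048, 2049, 2054, 2055, 2060, 2065, 2066, 2071, 2076, 2077 → 13.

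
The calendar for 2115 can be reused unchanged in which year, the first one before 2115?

2109

Two years share a calendar iff Jan 1 falls on the same weekday and both are leap or both are common. 2115: Jan 1 is Tuesday, common year.
2114: Jan 1 Monday, common
2113: Jan 1 Sunday, common
2112: Jan 1 Friday, leap
2111: Jan 1 Thursday, common
2110: Jan 1 Wednesday, common
2109: Jan 1 Tuesday, common
2109 matches on both conditions.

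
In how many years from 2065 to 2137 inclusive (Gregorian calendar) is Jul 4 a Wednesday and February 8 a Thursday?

Check each year's weekday for Jul 4 and February 8:
  2065: Sat/Sun  2066: Sun/Mon  2067: Mon/Tue  2068: Wed/Wed  2069: Thu/Fri  2070: Fri/Sat  2071: Sat/Sun  2072: Mon/Mon  2073: Tue/Wed  2074: Wed/Thu ✓  2075: Thu/Fri  2076: Sat/Sat  2077: Sun/Mon  2078: Mon/Tue  …(45 more)…  2124: Tue/Tue  2125: Wed/Thu ✓  2126: Thu/Fri  2127: Fri/Sat  2128: Sun/Sun  2129: Mon/Tue  2130: Tue/Wed  2131: Wed/Thu ✓  2132: Fri/Fri  2133: Sat/Sun  2134: Sun/Mon  2135: Mon/Tue  2136: Wed/Wed  2137: Thu/Fri
Both conditions hold in: 2074, 2085, 2091, 2103, 2114, 2125, 2131 — 7.

7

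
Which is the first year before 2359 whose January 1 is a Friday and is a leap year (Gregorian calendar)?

2332

Jan 1 advances by 2 weekdays after a leap year and by 1 after a common year.
2359: Jan 1 is Thursday.
2358: Wednesday
2357: Tuesday
2356: Sunday (leap)
2355: Saturday
2354: Friday
2353: Thursday
2352: Tuesday (leap)
2351: Monday
2350: Sunday
2349: Saturday
2348: Thursday (leap)
2347: Wednesday
2346: Tuesday
2345: Monday
2344: Saturday (leap)
2343: Friday
2342: Thursday
2341: Wednesday
2340: Monday (leap)
2339: Sunday
2338: Saturday
2337: Friday
2336: Wednesday (leap)
2335: Tuesday
2334: Monday
2333: Sunday
2332: Friday (leap)
2332 begins on a Friday and is a leap year.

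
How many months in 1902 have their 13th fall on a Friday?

1

Check the 13th of each month of 1902: Jan 13: Mon, Feb 13: Thu, Mar 13: Thu, Apr 13: Sun, May 13: Tue, Jun 13: Fri, Jul 13: Sun, Aug 13: Wed, Sep 13: Sat, Oct 13: Mon, Nov 13: Thu, Dec 13: Sat.
Friday occurs in June — 1 month.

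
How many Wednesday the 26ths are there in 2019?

1

Check the 26th of each month of 2019: Jan 26: Sat, Feb 26: Tue, Mar 26: Tue, Apr 26: Fri, May 26: Sun, Jun 26: Wed, Jul 26: Fri, Aug 26: Mon, Sep 26: Thu, Oct 26: Sat, Nov 26: Tue, Dec 26: Thu.
Wednesday occurs in June — 1 month.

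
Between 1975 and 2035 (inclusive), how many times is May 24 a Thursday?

Track May 24's weekday year by year (advancing +1, or +2 across a Feb 29):
  1975: Sat  1976: Mon (+2)  1977: Tue (+1)  1978: Wed (+1)  1979: Thu (+1) ✓
  1980: Sat (+2)  1981: Sun (+1)  1982: Mon (+1)  1983: Tue (+1)  1984: Thu (+2) ✓
  1985: Fri (+1)  1986: Sat (+1)  1987: Sun (+1)  1988: Tue (+2)  … (33 more years) …
  2022: Tue (+1)  2023: Wed (+1)  2024: Fri (+2)  2025: Sat (+1)  2026: Sun (+1)
  2027: Mon (+1)  2028: Wed (+2)  2029: Thu (+1) ✓  2030: Fri (+1)  2031: Sat (+1)
  2032: Mon (+2)  2033: Tue (+1)  2034: Wed (+1)  2035: Thu (+1) ✓
Thursday years: 1979, 1984, 1990, 2001, 2007, 2012, 2018, 2029, 2035 — 9 in total.

9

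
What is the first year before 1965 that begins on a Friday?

1960

Jan 1 advances by 2 weekdays after a leap year and by 1 after a common year.
1965: Jan 1 is Friday.
1964: Wednesday (leap)
1963: Tuesday
1962: Monday
1961: Sunday
1960: Friday (leap)
1960 begins on a Friday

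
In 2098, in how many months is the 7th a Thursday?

Check the 7th of each month of 2098: Jan 7: Tue, Feb 7: Fri, Mar 7: Fri, Apr 7: Mon, May 7: Wed, Jun 7: Sat, Jul 7: Mon, Aug 7: Thu, Sep 7: Sun, Oct 7: Tue, Nov 7: Fri, Dec 7: Sun.
Thursday occurs in August — 1 month.

1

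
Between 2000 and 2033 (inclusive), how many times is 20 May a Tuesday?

5

Track 20 May's weekday year by year (advancing +1, or +2 across a Feb 29):
  2000: Sat  2001: Sun (+1)  2002: Mon (+1)  2003: Tue (+1) ✓  2004: Thu (+2)
  2005: Fri (+1)  2006: Sat (+1)  2007: Sun (+1)  2008: Tue (+2) ✓  2009: Wed (+1)
  2010: Thu (+1)  2011: Fri (+1)  2012: Sun (+2)  2013: Mon (+1)  … (6 more years) …
  2020: Wed (+2)  2021: Thu (+1)  2022: Fri (+1)  2023: Sat (+1)  2024: Mon (+2)
  2025: Tue (+1) ✓  2026: Wed (+1)  2027: Thu (+1)  2028: Sat (+2)  2029: Sun (+1)
  2030: Mon (+1)  2031: Tue (+1) ✓  2032: Thu (+2)  2033: Fri (+1)
Tuesday years: 2003, 2008, 2014, 2025, 2031 — 5 in total.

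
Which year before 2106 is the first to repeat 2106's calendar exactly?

Two years share a calendar iff Jan 1 falls on the same weekday and both are leap or both are common. 2106: Jan 1 is Friday, common year.
2105: Jan 1 Thursday, common
2104: Jan 1 Tuesday, leap
2103: Jan 1 Monday, common
2102: Jan 1 Sunday, common
2101: Jan 1 Saturday, common
2100: Jan 1 Friday, common
2100 matches on both conditions.

2100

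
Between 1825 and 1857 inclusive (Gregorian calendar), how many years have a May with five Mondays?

May has 31 days; it has five Mondays when Monday falls among the first (month-length − 28) days — i.e. when May 1 is one of Monday/Sunday/Saturday.
May 1 by year: 1825:Sun✓ 1826:Mon✓ 1827:Tue 1828:Thu 1829:Fri 1830:Sat✓ 1831:Sun✓ 1832:Tue 1833:Wed 1834:Thu 1835:Fri 1836:Sun✓ 1837:Mon✓ 1838:Tue 1839:Wed …(3 more)… 1843:Mon✓ 1844:Wed 1845:Thu 1846:Fri 1847:Sat✓ 1848:Mon✓ 1849:Tue 1850:Wed 1851:Thu 1852:Sat✓ 1853:Sun✓ 1854:Mon✓ 1855:Tue 1856:Thu 1857:Fri
Years with five Mondays: 1825, 1826, 1830, 1831, 1836, 1837, 1841, 1842, 1843, 1847, 1848, 1852, 1853, 1854 → 14.

14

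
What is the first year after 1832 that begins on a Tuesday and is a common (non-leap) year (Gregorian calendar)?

1833

Jan 1 advances by 2 weekdays after a leap year and by 1 after a common year.
1832: Jan 1 is Sunday (leap).
1833: Tuesday
1833 begins on a Tuesday and is a common year.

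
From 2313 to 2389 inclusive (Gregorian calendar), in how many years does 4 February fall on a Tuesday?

11

Track 4 February's weekday year by year (advancing +1, or +2 across a Feb 29):
  2313: Tue ✓  2314: Wed (+1)  2315: Thu (+1)  2316: Fri (+1)  2317: Sun (+2)
  2318: Mon (+1)  2319: Tue (+1) ✓  2320: Wed (+1)  2321: Fri (+2)  2322: Sat (+1)
  2323: Sun (+1)  2324: Mon (+1)  2325: Wed (+2)  2326: Thu (+1)  … (49 more years) …
  2376: Wed (+1)  2377: Fri (+2)  2378: Sat (+1)  2379: Sun (+1)  2380: Mon (+1)
  2381: Wed (+2)  2382: Thu (+1)  2383: Fri (+1)  2384: Sat (+1)  2385: Mon (+2)
  2386: Tue (+1) ✓  2387: Wed (+1)  2388: Thu (+1)  2389: Sat (+2)
Tuesday years: 2313, 2319, 2330, 2336, 2341, 2347, 2358, 2364, 2369, 2375, 2386 — 11 in total.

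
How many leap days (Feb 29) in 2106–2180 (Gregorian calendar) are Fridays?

2

Leap years in 2106–2180: 19 of them.
Feb 29 weekday advances by 5 (mod 7) from one leap year to the next four years later (or differs when a century non-leap intervenes).
Leap-day weekdays: 2108:Wed 2112:Mon 2116:Sat 2120:Thu 2124:Tue 2128:Sun 2132:Fri✓ 2136:Wed 2140:Mon 2144:Sat 2148:Thu 2152:Tue 2156:Sun 2160:Fri✓ 2164:Wed 2168:Mon 2172:Sat 2176:Thu 2180:Tue
Friday: 2132, 2160 → 2.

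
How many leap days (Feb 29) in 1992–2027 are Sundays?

1

Leap years in 1992–2027: 9 of them.
Feb 29 weekday advances by 5 (mod 7) from one leap year to the next four years later (or differs when a century non-leap intervenes).
Leap-day weekdays: 1992:Sat 1996:Thu 2000:Tue 2004:Sun✓ 2008:Fri 2012:Wed 2016:Mon 2020:Sat 2024:Thu
Sunday: 2004 → 1.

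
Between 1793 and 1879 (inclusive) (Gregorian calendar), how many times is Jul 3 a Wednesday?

14

Track Jul 3's weekday year by year (advancing +1, or +2 across a Feb 29):
  1793: Wed ✓  1794: Thu (+1)  1795: Fri (+1)  1796: Sun (+2)  1797: Mon (+1)
  1798: Tue (+1)  1799: Wed (+1) ✓  1800: Thu (+1)  1801: Fri (+1)  1802: Sat (+1)
  1803: Sun (+1)  1804: Tue (+2)  1805: Wed (+1) ✓  1806: Thu (+1)  … (59 more years) …
  1866: Tue (+1)  1867: Wed (+1) ✓  1868: Fri (+2)  1869: Sat (+1)  1870: Sun (+1)
  1871: Mon (+1)  1872: Wed (+2) ✓  1873: Thu (+1)  1874: Fri (+1)  1875: Sat (+1)
  1876: Mon (+2)  1877: Tue (+1)  1878: Wed (+1) ✓  1879: Thu (+1)
Wednesday years: 1793, 1799, 1805, 1811, 1816, 1822, 1833, 1839, 1844, 1850, 1861, 1867, 1872, 1878 — 14 in total.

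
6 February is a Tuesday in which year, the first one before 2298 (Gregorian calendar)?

From one year to the next, a fixed date's weekday advances by 1, or by 2 when a Feb 29 lies between the two dates.
2298: February 6 is Sunday.
2297: Saturday (−1)
2296: Thursday (−2)
2295: Wednesday (−1)
2294: Tuesday (−1)
6 February falls on a Tuesday in 2294.

2294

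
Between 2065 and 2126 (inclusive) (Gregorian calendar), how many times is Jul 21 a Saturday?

9

Track Jul 21's weekday year by year (advancing +1, or +2 across a Feb 29):
  2065: Tue  2066: Wed (+1)  2067: Thu (+1)  2068: Sat (+2) ✓  2069: Sun (+1)
  2070: Mon (+1)  2071: Tue (+1)  2072: Thu (+2)  2073: Fri (+1)  2074: Sat (+1) ✓
  2075: Sun (+1)  2076: Tue (+2)  2077: Wed (+1)  2078: Thu (+1)  … (34 more years) …
  2113: Fri (+1)  2114: Sat (+1) ✓  2115: Sun (+1)  2116: Tue (+2)  2117: Wed (+1)
  2118: Thu (+1)  2119: Fri (+1)  2120: Sun (+2)  2121: Mon (+1)  2122: Tue (+1)
  2123: Wed (+1)  2124: Fri (+2)  2125: Sat (+1) ✓  2126: Sun (+1)
Saturday years: 2068, 2074, 2085, 2091, 2096, 2103, 2108, 2114, 2125 — 9 in total.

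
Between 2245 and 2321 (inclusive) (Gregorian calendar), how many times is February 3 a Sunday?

Track February 3's weekday year by year (advancing +1, or +2 across a Feb 29):
  2245: Mon  2246: Tue (+1)  2247: Wed (+1)  2248: Thu (+1)  2249: Sat (+2)
  2250: Sun (+1) ✓  2251: Mon (+1)  2252: Tue (+1)  2253: Thu (+2)  2254: Fri (+1)
  2255: Sat (+1)  2256: Sun (+1) ✓  2257: Tue (+2)  2258: Wed (+1)  … (49 more years) …
  2308: Mon (+1)  2309: Wed (+2)  2310: Thu (+1)  2311: Fri (+1)  2312: Sat (+1)
  2313: Mon (+2)  2314: Tue (+1)  2315: Wed (+1)  2316: Thu (+1)  2317: Sat (+2)
  2318: Sun (+1) ✓  2319: Mon (+1)  2320: Tue (+1)  2321: Thu (+2)
Sunday years: 2250, 2256, 2261, 2267, 2278, 2284, 2289, 2295, 2301, 2307, 2318 — 11 in total.

11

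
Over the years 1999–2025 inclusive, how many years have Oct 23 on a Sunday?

4

Track Oct 23's weekday year by year (advancing +1, or +2 across a Feb 29):
  1999: Sat  2000: Mon (+2)  2001: Tue (+1)  2002: Wed (+1)  2003: Thu (+1)
  2004: Sat (+2)  2005: Sun (+1) ✓  2006: Mon (+1)  2007: Tue (+1)  2008: Thu (+2)
  2009: Fri (+1)  2010: Sat (+1)  2011: Sun (+1) ✓  2012: Tue (+2)  2013: Wed (+1)
  2014: Thu (+1)  2015: Fri (+1)  2016: Sun (+2) ✓  2017: Mon (+1)  2018: Tue (+1)
  2019: Wed (+1)  2020: Fri (+2)  2021: Sat (+1)  2022: Sun (+1) ✓  2023: Mon (+1)
  2024: Wed (+2)  2025: Thu (+1)
Sunday years: 2005, 2011, 2016, 2022 — 4 in total.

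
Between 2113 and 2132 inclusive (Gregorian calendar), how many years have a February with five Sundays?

February has 28 days (29 in leap years); it has five Sundays when Sunday falls among the first (month-length − 28) days — i.e. when February 1 is Sunday in a leap year (never in a common year).
February 1 by year: 2113:Wed 2114:Thu 2115:Fri 2116:Sat 2117:Mon 2118:Tue 2119:Wed 2120:Thu 2121:Sat 2122:Sun 2123:Mon 2124:Tue 2125:Thu 2126:Fri 2127:Sat 2128:Sun✓ 2129:Tue 2130:Wed 2131:Thu 2132:Fri
Years with five Sundays: 2128 → 1.

1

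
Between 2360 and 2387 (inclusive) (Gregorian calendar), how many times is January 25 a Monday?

4

Track January 25's weekday year by year (advancing +1, or +2 across a Feb 29):
  2360: Mon ✓  2361: Wed (+2)  2362: Thu (+1)  2363: Fri (+1)  2364: Sat (+1)
  2365: Mon (+2) ✓  2366: Tue (+1)  2367: Wed (+1)  2368: Thu (+1)  2369: Sat (+2)
  2370: Sun (+1)  2371: Mon (+1) ✓  2372: Tue (+1)  2373: Thu (+2)  2374: Fri (+1)
  2375: Sat (+1)  2376: Sun (+1)  2377: Tue (+2)  2378: Wed (+1)  2379: Thu (+1)
  2380: Fri (+1)  2381: Sun (+2)  2382: Mon (+1) ✓  2383: Tue (+1)  2384: Wed (+1)
  2385: Fri (+2)  2386: Sat (+1)  2387: Sun (+1)
Monday years: 2360, 2365, 2371, 2382 — 4 in total.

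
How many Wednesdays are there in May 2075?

May 2075 has 31 days and begins on Wednesday.
The first Wednesday is May 1.
Wednesdays fall on 1, 8, 15, 22, 29 — that's 5.

5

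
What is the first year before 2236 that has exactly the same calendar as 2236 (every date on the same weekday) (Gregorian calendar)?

Two years share a calendar iff Jan 1 falls on the same weekday and both are leap or both are common. 2236: Jan 1 is Friday, leap year.
2235: Jan 1 Thursday, common
2234: Jan 1 Wednesday, common
2233: Jan 1 Tuesday, common
2232: Jan 1 Sunday, leap
2231: Jan 1 Saturday, common
2230: Jan 1 Friday, common
2229: Jan 1 Thursday, common
2228: Jan 1 Tuesday, leap
2227: Jan 1 Monday, common
2226: Jan 1 Sunday, common
2225: Jan 1 Saturday, common
2224: Jan 1 Thursday, leap
2223: Jan 1 Wednesday, common
2222: Jan 1 Tuesday, common
2221: Jan 1 Monday, common
2220: Jan 1 Saturday, leap
2219: Jan 1 Friday, common
2218: Jan 1 Thursday, common
2217: Jan 1 Wednesday, common
2216: Jan 1 Monday, leap
2215: Jan 1 Sunday, common
2214: Jan 1 Saturday, common
2213: Jan 1 Friday, common
2212: Jan 1 Wednesday, leap
2211: Jan 1 Tuesday, common
2210: Jan 1 Monday, common
2209: Jan 1 Sunday, common
2208: Jan 1 Friday, leap
2208 matches on both conditions.

2208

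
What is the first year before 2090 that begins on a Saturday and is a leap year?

2084

Jan 1 advances by 2 weekdays after a leap year and by 1 after a common year.
2090: Jan 1 is Sunday.
2089: Saturday
2088: Thursday (leap)
2087: Wednesday
2086: Tuesday
2085: Monday
2084: Saturday (leap)
2084 begins on a Saturday and is a leap year.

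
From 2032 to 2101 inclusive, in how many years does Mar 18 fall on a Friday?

11

Track Mar 18's weekday year by year (advancing +1, or +2 across a Feb 29):
  2032: Thu  2033: Fri (+1) ✓  2034: Sat (+1)  2035: Sun (+1)  2036: Tue (+2)
  2037: Wed (+1)  2038: Thu (+1)  2039: Fri (+1) ✓  2040: Sun (+2)  2041: Mon (+1)
  2042: Tue (+1)  2043: Wed (+1)  2044: Fri (+2) ✓  2045: Sat (+1)  … (42 more years) …
  2088: Thu (+2)  2089: Fri (+1) ✓  2090: Sat (+1)  2091: Sun (+1)  2092: Tue (+2)
  2093: Wed (+1)  2094: Thu (+1)  2095: Fri (+1) ✓  2096: Sun (+2)  2097: Mon (+1)
  2098: Tue (+1)  2099: Wed (+1)  2100: Thu (+1)  2101: Fri (+1) ✓
Friday years: 2033, 2039, 2044, 2050, 2061, 2067, 2072, 2078, 2089, 2095, 2101 — 11 in total.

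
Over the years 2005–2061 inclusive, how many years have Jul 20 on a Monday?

8

Track Jul 20's weekday year by year (advancing +1, or +2 across a Feb 29):
  2005: Wed  2006: Thu (+1)  2007: Fri (+1)  2008: Sun (+2)  2009: Mon (+1) ✓
  2010: Tue (+1)  2011: Wed (+1)  2012: Fri (+2)  2013: Sat (+1)  2014: Sun (+1)
  2015: Mon (+1) ✓  2016: Wed (+2)  2017: Thu (+1)  2018: Fri (+1)  … (29 more years) …
  2048: Mon (+2) ✓  2049: Tue (+1)  2050: Wed (+1)  2051: Thu (+1)  2052: Sat (+2)
  2053: Sun (+1)  2054: Mon (+1) ✓  2055: Tue (+1)  2056: Thu (+2)  2057: Fri (+1)
  2058: Sat (+1)  2059: Sun (+1)  2060: Tue (+2)  2061: Wed (+1)
Monday years: 2009, 2015, 2020, 2026, 2037, 2043, 2048, 2054 — 8 in total.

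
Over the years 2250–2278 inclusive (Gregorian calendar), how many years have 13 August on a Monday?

Track 13 August's weekday year by year (advancing +1, or +2 across a Feb 29):
  2250: Tue  2251: Wed (+1)  2252: Fri (+2)  2253: Sat (+1)  2254: Sun (+1)
  2255: Mon (+1) ✓  2256: Wed (+2)  2257: Thu (+1)  2258: Fri (+1)  2259: Sat (+1)
  2260: Mon (+2) ✓  2261: Tue (+1)  2262: Wed (+1)  2263: Thu (+1)  2264: Sat (+2)
  2265: Sun (+1)  2266: Mon (+1) ✓  2267: Tue (+1)  2268: Thu (+2)  2269: Fri (+1)
  2270: Sat (+1)  2271: Sun (+1)  2272: Tue (+2)  2273: Wed (+1)  2274: Thu (+1)
  2275: Fri (+1)  2276: Sun (+2)  2277: Mon (+1) ✓  2278: Tue (+1)
Monday years: 2255, 2260, 2266, 2277 — 4 in total.

4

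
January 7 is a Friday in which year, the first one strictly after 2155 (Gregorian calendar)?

From one year to the next, a fixed date's weekday advances by 1, or by 2 when a Feb 29 lies between the two dates.
2155: January 7 is Tuesday.
2156: Wednesday (+1)
2157: Friday (+2)
January 7 falls on a Friday in 2157.

2157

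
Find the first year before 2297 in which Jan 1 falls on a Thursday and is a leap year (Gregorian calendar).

Jan 1 advances by 2 weekdays after a leap year and by 1 after a common year.
2297: Jan 1 is Friday.
2296: Wednesday (leap)
2295: Tuesday
2294: Monday
2293: Sunday
2292: Friday (leap)
2291: Thursday
2290: Wednesday
2289: Tuesday
2288: Sunday (leap)
2287: Saturday
2286: Friday
2285: Thursday
2284: Tuesday (leap)
2283: Monday
2282: Sunday
2281: Saturday
2280: Thursday (leap)
2280 begins on a Thursday and is a leap year.

2280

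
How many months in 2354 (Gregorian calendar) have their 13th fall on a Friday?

1

Check the 13th of each month of 2354: Jan 13: Wed, Feb 13: Sat, Mar 13: Sat, Apr 13: Tue, May 13: Thu, Jun 13: Sun, Jul 13: Tue, Aug 13: Fri, Sep 13: Mon, Oct 13: Wed, Nov 13: Sat, Dec 13: Mon.
Friday occurs in August — 1 month.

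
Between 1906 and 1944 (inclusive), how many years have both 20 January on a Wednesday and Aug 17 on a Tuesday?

Check each year's weekday for 20 January and Aug 17:
  1906: Sat/Fri  1907: Sun/Sat  1908: Mon/Mon  1909: Wed/Tue ✓  1910: Thu/Wed  1911: Fri/Thu  1912: Sat/Sat  1913: Mon/Sun  1914: Tue/Mon  1915: Wed/Tue ✓  1916: Thu/Thu  1917: Sat/Fri  1918: Sun/Sat  1919: Mon/Sun  …(11 more)…  1931: Tue/Mon  1932: Wed/Wed  1933: Fri/Thu  1934: Sat/Fri  1935: Sun/Sat  1936: Mon/Mon  1937: Wed/Tue ✓  1938: Thu/Wed  1939: Fri/Thu  1940: Sat/Sat  1941: Mon/Sun  1942: Tue/Mon  1943: Wed/Tue ✓  1944: Thu/Thu
Both conditions hold in: 1909, 1915, 1926, 1937, 1943 — 5.

5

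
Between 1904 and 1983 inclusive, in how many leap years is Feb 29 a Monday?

Leap years in 1904–1983: 20 of them.
Feb 29 weekday advances by 5 (mod 7) from one leap year to the next four years later (or differs when a century non-leap intervenes).
Leap-day weekdays: 1904:Mon✓ 1908:Sat 1912:Thu 1916:Tue 1920:Sun 1924:Fri 1928:Wed 1932:Mon✓ 1936:Sat 1940:Thu 1944:Tue 1948:Sun 1952:Fri 1956:Wed 1960:Mon✓ 1964:Sat 1968:Thu 1972:Tue 1976:Sun 1980:Fri
Monday: 1904, 1932, 1960 → 3.

3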